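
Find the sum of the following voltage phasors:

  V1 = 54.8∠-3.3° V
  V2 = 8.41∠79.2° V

Step 1 — Convert each phasor to rectangular form:
  V1 = 54.8·(cos(-3.3°) + j·sin(-3.3°)) = 54.71 - j3.155 V
  V2 = 8.41·(cos(79.2°) + j·sin(79.2°)) = 1.576 + j8.261 V
Step 2 — Sum components: V_total = 56.29 + j5.107 V.
Step 3 — Convert to polar: |V_total| = 56.52 V, ∠V_total = 5.2°.

V_total = 56.52∠5.2° V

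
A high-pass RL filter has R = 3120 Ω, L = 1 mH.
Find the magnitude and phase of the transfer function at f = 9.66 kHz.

Step 1 — Angular frequency: ω = 2π·9660 = 6.07e+04 rad/s.
Step 2 — Transfer function: H(jω) = jωL/(R + jωL).
Step 3 — Numerator jωL = j·60.7; denominator R + jωL = 3120 + j60.7.
Step 4 — H = 0.0003783 + j0.01945.
Step 5 — Magnitude: |H| = 0.01945 (-34.2 dB); phase: φ = 88.9°.

|H| = 0.01945 (-34.2 dB), φ = 88.9°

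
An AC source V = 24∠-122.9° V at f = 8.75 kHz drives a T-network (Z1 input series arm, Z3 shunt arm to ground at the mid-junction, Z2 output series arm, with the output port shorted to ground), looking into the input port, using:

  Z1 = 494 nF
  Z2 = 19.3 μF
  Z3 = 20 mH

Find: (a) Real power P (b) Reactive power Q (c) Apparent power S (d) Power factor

Step 1 — Angular frequency: ω = 2π·f = 2π·8750 = 5.498e+04 rad/s.
Step 2 — Component impedances:
  Z1: Z = 1/(jωC) = -j/(ω·C) = 0 - j36.82 Ω
  Z2: Z = 1/(jωC) = -j/(ω·C) = 0 - j0.9424 Ω
  Z3: Z = jωL = j·5.498e+04·0.02 = 0 + j1100 Ω
Step 3 — With the output port shorted to ground, the output series arm Z2 runs from the junction to ground; the shunt arm Z3 also runs from the junction to ground. They appear in parallel: Z3 || Z2 = 0 - j0.9433 Ω.
Step 4 — Series with input arm Z1: Z_in = Z1 + (Z3 || Z2) = 0 - j37.76 Ω = 37.76∠-90.0° Ω.
Step 5 — Source phasor: V = 24∠-122.9° V = -13.04 - j20.15 V.
Step 6 — Current: I = V / Z = 0.5336 - j0.3452 A = 0.6355∠-32.9° A.
Step 7 — Complex power: S = V·I* = 0 - j15.25 VA.
Step 8 — Real power: P = Re(S) = 0 W.
Step 9 — Reactive power: Q = Im(S) = -15.25 VAR.
Step 10 — Apparent power: |S| = 15.25 VA.
Step 11 — Power factor: PF = P/|S| = 0 (leading).

(a) P = 0 W  (b) Q = -15.25 VAR  (c) S = 15.25 VA  (d) PF = 0 (leading)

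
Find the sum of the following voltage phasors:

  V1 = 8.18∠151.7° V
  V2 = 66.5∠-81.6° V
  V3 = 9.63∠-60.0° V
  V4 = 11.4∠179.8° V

Step 1 — Convert each phasor to rectangular form:
  V1 = 8.18·(cos(151.7°) + j·sin(151.7°)) = -7.202 + j3.878 V
  V2 = 66.5·(cos(-81.6°) + j·sin(-81.6°)) = 9.715 - j65.79 V
  V3 = 9.63·(cos(-60.0°) + j·sin(-60.0°)) = 4.815 - j8.34 V
  V4 = 11.4·(cos(179.8°) + j·sin(179.8°)) = -11.4 + j0.03979 V
Step 2 — Sum components: V_total = -4.073 - j70.21 V.
Step 3 — Convert to polar: |V_total| = 70.33 V, ∠V_total = -93.3°.

V_total = 70.33∠-93.3° V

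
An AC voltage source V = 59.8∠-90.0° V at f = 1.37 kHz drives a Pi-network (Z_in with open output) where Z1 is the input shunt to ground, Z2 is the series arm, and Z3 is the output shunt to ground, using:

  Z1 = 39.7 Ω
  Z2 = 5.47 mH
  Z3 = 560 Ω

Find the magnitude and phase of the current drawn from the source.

Step 1 — Angular frequency: ω = 2π·f = 2π·1370 = 8608 rad/s.
Step 2 — Component impedances:
  Z1: Z = R = 39.7 Ω
  Z2: Z = jωL = j·8608·0.00547 = 0 + j47.09 Ω
  Z3: Z = R = 560 Ω
Step 3 — With open output, the series arm Z2 and the output shunt Z3 appear in series to ground: Z2 + Z3 = 560 + j47.09 Ω.
Step 4 — Parallel with input shunt Z1: Z_in = Z1 || (Z2 + Z3) = 37.09 + j0.2051 Ω = 37.09∠0.3° Ω.
Step 5 — Source phasor: V = 59.8∠-90.0° V = 0 - j59.8 V.
Step 6 — Ohm's law: I = V / Z_total = (0 - j59.8) / (37.09 + j0.2051) = -0.008916 - j1.612 A.
Step 7 — Convert to polar: |I| = 1.612 A, ∠I = -90.3°.

I = 1.612∠-90.3° A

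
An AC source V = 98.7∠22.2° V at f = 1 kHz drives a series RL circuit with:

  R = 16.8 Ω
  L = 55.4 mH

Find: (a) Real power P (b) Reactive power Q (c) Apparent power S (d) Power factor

Step 1 — Angular frequency: ω = 2π·f = 2π·1000 = 6283 rad/s.
Step 2 — Component impedances:
  R: Z = R = 16.8 Ω
  L: Z = jωL = j·6283·0.0554 = 0 + j348.1 Ω
Step 3 — Series combination: Z_total = R + L = 16.8 + j348.1 Ω = 348.5∠87.2° Ω.
Step 4 — Source phasor: V = 98.7∠22.2° V = 91.38 + j37.29 V.
Step 5 — Current: I = V / Z = 0.1195 - j0.2568 A = 0.2832∠-65.0° A.
Step 6 — Complex power: S = V·I* = 1.348 + j27.92 VA.
Step 7 — Real power: P = Re(S) = 1.348 W.
Step 8 — Reactive power: Q = Im(S) = 27.92 VAR.
Step 9 — Apparent power: |S| = 27.95 VA.
Step 10 — Power factor: PF = P/|S| = 0.04821 (lagging).

(a) P = 1.348 W  (b) Q = 27.92 VAR  (c) S = 27.95 VA  (d) PF = 0.04821 (lagging)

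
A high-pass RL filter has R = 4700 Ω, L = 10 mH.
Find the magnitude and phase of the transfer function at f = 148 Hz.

Step 1 — Angular frequency: ω = 2π·148 = 929.9 rad/s.
Step 2 — Transfer function: H(jω) = jωL/(R + jωL).
Step 3 — Numerator jωL = j·9.299; denominator R + jωL = 4700 + j9.299.
Step 4 — H = 3.915e-06 + j0.001979.
Step 5 — Magnitude: |H| = 0.001979 (-54.1 dB); phase: φ = 89.9°.

|H| = 0.001979 (-54.1 dB), φ = 89.9°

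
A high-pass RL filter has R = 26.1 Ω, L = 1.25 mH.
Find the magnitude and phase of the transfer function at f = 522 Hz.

Step 1 — Angular frequency: ω = 2π·522 = 3280 rad/s.
Step 2 — Transfer function: H(jω) = jωL/(R + jωL).
Step 3 — Numerator jωL = j·4.1; denominator R + jωL = 26.1 + j4.1.
Step 4 — H = 0.02408 + j0.1533.
Step 5 — Magnitude: |H| = 0.1552 (-16.2 dB); phase: φ = 81.1°.

|H| = 0.1552 (-16.2 dB), φ = 81.1°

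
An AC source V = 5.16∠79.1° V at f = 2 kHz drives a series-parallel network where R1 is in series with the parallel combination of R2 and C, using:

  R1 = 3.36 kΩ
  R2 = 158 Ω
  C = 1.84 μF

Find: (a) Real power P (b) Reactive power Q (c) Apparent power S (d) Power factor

Step 1 — Angular frequency: ω = 2π·f = 2π·2000 = 1.257e+04 rad/s.
Step 2 — Component impedances:
  R1: Z = R = 3360 Ω
  R2: Z = R = 158 Ω
  C: Z = 1/(jωC) = -j/(ω·C) = 0 - j43.25 Ω
Step 3 — Parallel branch: R2 || C = 1/(1/R2 + 1/C) = 11.01 - j40.23 Ω.
Step 4 — Series with R1: Z_total = R1 + (R2 || C) = 3371 - j40.23 Ω = 3371∠-0.7° Ω.
Step 5 — Source phasor: V = 5.16∠79.1° V = 0.9757 + j5.067 V.
Step 6 — Current: I = V / Z = 0.0002715 + j0.001506 A = 0.001531∠79.8° A.
Step 7 — Complex power: S = V·I* = 0.007897 - j9.426e-05 VA.
Step 8 — Real power: P = Re(S) = 0.007897 W.
Step 9 — Reactive power: Q = Im(S) = -9.426e-05 VAR.
Step 10 — Apparent power: |S| = 0.007898 VA.
Step 11 — Power factor: PF = P/|S| = 0.9999 (leading).

(a) P = 0.007897 W  (b) Q = -9.426e-05 VAR  (c) S = 0.007898 VA  (d) PF = 0.9999 (leading)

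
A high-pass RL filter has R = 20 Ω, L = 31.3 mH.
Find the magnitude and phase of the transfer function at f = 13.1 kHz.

Step 1 — Angular frequency: ω = 2π·1.31e+04 = 8.231e+04 rad/s.
Step 2 — Transfer function: H(jω) = jωL/(R + jωL).
Step 3 — Numerator jωL = j·2576; denominator R + jωL = 20 + j2576.
Step 4 — H = 0.9999 + j0.007763.
Step 5 — Magnitude: |H| = 1 (-0.0 dB); phase: φ = 0.4°.

|H| = 1 (-0.0 dB), φ = 0.4°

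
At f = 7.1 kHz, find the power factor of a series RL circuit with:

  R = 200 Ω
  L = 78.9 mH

Step 1 — Angular frequency: ω = 2π·f = 2π·7100 = 4.461e+04 rad/s.
Step 2 — Component impedances:
  R: Z = R = 200 Ω
  L: Z = jωL = j·4.461e+04·0.0789 = 0 + j3520 Ω
Step 3 — Series combination: Z_total = R + L = 200 + j3520 Ω = 3525∠86.7° Ω.
Step 4 — Power factor: PF = cos(φ) = Re(Z)/|Z| = 200/3525.5 = 0.05673.
Step 5 — Type: Im(Z) = 3520 ⇒ lagging (phase φ = 86.7°).

PF = 0.05673 (lagging, φ = 86.7°)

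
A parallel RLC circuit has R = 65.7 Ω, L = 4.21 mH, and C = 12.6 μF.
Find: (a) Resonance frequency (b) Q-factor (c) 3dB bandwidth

Step 1 — Resonance: ω₀ = 1/√(LC) = 1/√(0.00421·1.26e-05) = 4342 rad/s.
Step 2 — f₀ = ω₀/(2π) = 691 Hz.
Step 3 — Parallel Q: Q = R/(ω₀L) = 65.7/(4342·0.00421) = 3.594.
Step 4 — Bandwidth: Δω = ω₀/Q = 1208 rad/s; BW = Δω/(2π) = 192.3 Hz.

(a) f₀ = 691 Hz  (b) Q = 3.594  (c) BW = 192.3 Hz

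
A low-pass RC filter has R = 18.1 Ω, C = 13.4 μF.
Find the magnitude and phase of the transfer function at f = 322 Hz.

Step 1 — Angular frequency: ω = 2π·322 = 2023 rad/s.
Step 2 — Transfer function: H(jω) = 1/(1 + jωRC).
Step 3 — Denominator: 1 + jωRC = 1 + j·2023·18.1·1.34e-05 = 1 + j0.4907.
Step 4 — H = 0.8059 - j0.3955.
Step 5 — Magnitude: |H| = 0.8977 (-0.9 dB); phase: φ = -26.1°.

|H| = 0.8977 (-0.9 dB), φ = -26.1°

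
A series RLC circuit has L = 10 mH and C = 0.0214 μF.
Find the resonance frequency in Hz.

Step 1 — Resonance condition Im(Z)=0 gives ω₀ = 1/√(LC).
Step 2 — ω₀ = 1/√(0.01·2.14e-08) = 6.836e+04 rad/s.
Step 3 — f₀ = ω₀/(2π) = 1.088e+04 Hz.

f₀ = 1.088e+04 Hz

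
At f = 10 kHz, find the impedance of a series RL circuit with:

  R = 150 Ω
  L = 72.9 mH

Step 1 — Angular frequency: ω = 2π·f = 2π·1e+04 = 6.283e+04 rad/s.
Step 2 — Component impedances:
  R: Z = R = 150 Ω
  L: Z = jωL = j·6.283e+04·0.0729 = 0 + j4580 Ω
Step 3 — Series combination: Z_total = R + L = 150 + j4580 Ω = 4583∠88.1° Ω.

Z = 150 + j4580 Ω = 4583∠88.1° Ω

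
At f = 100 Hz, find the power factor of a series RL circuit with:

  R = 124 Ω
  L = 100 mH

Step 1 — Angular frequency: ω = 2π·f = 2π·100 = 628.3 rad/s.
Step 2 — Component impedances:
  R: Z = R = 124 Ω
  L: Z = jωL = j·628.3·0.1 = 0 + j62.83 Ω
Step 3 — Series combination: Z_total = R + L = 124 + j62.83 Ω = 139∠26.9° Ω.
Step 4 — Power factor: PF = cos(φ) = Re(Z)/|Z| = 124/139.01 = 0.892.
Step 5 — Type: Im(Z) = 62.83 ⇒ lagging (phase φ = 26.9°).

PF = 0.892 (lagging, φ = 26.9°)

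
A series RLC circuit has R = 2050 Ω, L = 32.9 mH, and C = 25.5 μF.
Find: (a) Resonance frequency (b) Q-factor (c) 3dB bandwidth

Step 1 — Resonance condition Im(Z)=0 gives ω₀ = 1/√(LC).
Step 2 — ω₀ = 1/√(0.0329·2.55e-05) = 1092 rad/s.
Step 3 — f₀ = ω₀/(2π) = 173.8 Hz.
Step 4 — Series Q: Q = ω₀L/R = 1092·0.0329/2050 = 0.01752.
Step 5 — 3dB bandwidth: Δω = ω₀/Q = 6.231e+04 rad/s; BW = Δω/(2π) = 9917 Hz.

(a) f₀ = 173.8 Hz  (b) Q = 0.01752  (c) BW = 9917 Hz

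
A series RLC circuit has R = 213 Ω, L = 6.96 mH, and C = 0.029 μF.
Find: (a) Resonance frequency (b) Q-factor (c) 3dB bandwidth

Step 1 — Resonance: ω₀ = 1/√(LC) = 1/√(0.00696·2.9e-08) = 7.039e+04 rad/s.
Step 2 — f₀ = ω₀/(2π) = 1.12e+04 Hz.
Step 3 — Series Q: Q = ω₀L/R = 7.039e+04·0.00696/213 = 2.3.
Step 4 — Bandwidth: Δω = ω₀/Q = 3.06e+04 rad/s; BW = Δω/(2π) = 4871 Hz.

(a) f₀ = 1.12e+04 Hz  (b) Q = 2.3  (c) BW = 4871 Hz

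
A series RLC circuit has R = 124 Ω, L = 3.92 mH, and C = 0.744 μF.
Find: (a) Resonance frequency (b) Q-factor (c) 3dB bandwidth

Step 1 — Resonance: ω₀ = 1/√(LC) = 1/√(0.00392·7.44e-07) = 1.852e+04 rad/s.
Step 2 — f₀ = ω₀/(2π) = 2947 Hz.
Step 3 — Series Q: Q = ω₀L/R = 1.852e+04·0.00392/124 = 0.5854.
Step 4 — Bandwidth: Δω = ω₀/Q = 3.163e+04 rad/s; BW = Δω/(2π) = 5034 Hz.

(a) f₀ = 2947 Hz  (b) Q = 0.5854  (c) BW = 5034 Hz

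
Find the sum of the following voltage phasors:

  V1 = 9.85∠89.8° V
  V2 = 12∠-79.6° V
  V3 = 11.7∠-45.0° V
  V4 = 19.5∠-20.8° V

Step 1 — Convert each phasor to rectangular form:
  V1 = 9.85·(cos(89.8°) + j·sin(89.8°)) = 0.03438 + j9.85 V
  V2 = 12·(cos(-79.6°) + j·sin(-79.6°)) = 2.166 - j11.8 V
  V3 = 11.7·(cos(-45.0°) + j·sin(-45.0°)) = 8.273 - j8.273 V
  V4 = 19.5·(cos(-20.8°) + j·sin(-20.8°)) = 18.23 - j6.925 V
Step 2 — Sum components: V_total = 28.7 - j17.15 V.
Step 3 — Convert to polar: |V_total| = 33.44 V, ∠V_total = -30.9°.

V_total = 33.44∠-30.9° V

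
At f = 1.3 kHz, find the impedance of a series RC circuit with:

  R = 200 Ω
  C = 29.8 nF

Step 1 — Angular frequency: ω = 2π·f = 2π·1300 = 8168 rad/s.
Step 2 — Component impedances:
  R: Z = R = 200 Ω
  C: Z = 1/(jωC) = -j/(ω·C) = 0 - j4108 Ω
Step 3 — Series combination: Z_total = R + C = 200 - j4108 Ω = 4113∠-87.2° Ω.

Z = 200 - j4108 Ω = 4113∠-87.2° Ω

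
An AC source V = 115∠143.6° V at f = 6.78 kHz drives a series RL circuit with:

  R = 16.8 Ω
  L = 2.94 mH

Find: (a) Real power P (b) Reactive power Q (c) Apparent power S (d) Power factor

Step 1 — Angular frequency: ω = 2π·f = 2π·6780 = 4.26e+04 rad/s.
Step 2 — Component impedances:
  R: Z = R = 16.8 Ω
  L: Z = jωL = j·4.26e+04·0.00294 = 0 + j125.2 Ω
Step 3 — Series combination: Z_total = R + L = 16.8 + j125.2 Ω = 126.4∠82.4° Ω.
Step 4 — Source phasor: V = 115∠143.6° V = -92.56 + j68.24 V.
Step 5 — Current: I = V / Z = 0.4379 + j0.7978 A = 0.9101∠61.2° A.
Step 6 — Complex power: S = V·I* = 13.91 + j103.7 VA.
Step 7 — Real power: P = Re(S) = 13.91 W.
Step 8 — Reactive power: Q = Im(S) = 103.7 VAR.
Step 9 — Apparent power: |S| = 104.7 VA.
Step 10 — Power factor: PF = P/|S| = 0.1329 (lagging).

(a) P = 13.91 W  (b) Q = 103.7 VAR  (c) S = 104.7 VA  (d) PF = 0.1329 (lagging)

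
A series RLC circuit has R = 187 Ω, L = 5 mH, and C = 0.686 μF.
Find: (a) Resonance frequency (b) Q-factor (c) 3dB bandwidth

Step 1 — Resonance condition Im(Z)=0 gives ω₀ = 1/√(LC).
Step 2 — ω₀ = 1/√(0.005·6.86e-07) = 1.707e+04 rad/s.
Step 3 — f₀ = ω₀/(2π) = 2718 Hz.
Step 4 — Series Q: Q = ω₀L/R = 1.707e+04·0.005/187 = 0.4565.
Step 5 — 3dB bandwidth: Δω = ω₀/Q = 3.74e+04 rad/s; BW = Δω/(2π) = 5952 Hz.

(a) f₀ = 2718 Hz  (b) Q = 0.4565  (c) BW = 5952 Hz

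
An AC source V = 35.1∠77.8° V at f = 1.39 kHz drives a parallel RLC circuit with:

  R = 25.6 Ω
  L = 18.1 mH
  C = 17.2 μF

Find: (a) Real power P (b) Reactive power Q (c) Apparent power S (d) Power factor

Step 1 — Angular frequency: ω = 2π·f = 2π·1390 = 8734 rad/s.
Step 2 — Component impedances:
  R: Z = R = 25.6 Ω
  L: Z = jωL = j·8734·0.0181 = 0 + j158.1 Ω
  C: Z = 1/(jωC) = -j/(ω·C) = 0 - j6.657 Ω
Step 3 — Parallel combination: 1/Z_total = 1/R + 1/L + 1/C; Z_total = 1.757 - j6.473 Ω = 6.707∠-74.8° Ω.
Step 4 — Source phasor: V = 35.1∠77.8° V = 7.418 + j34.31 V.
Step 5 — Current: I = V / Z = -4.647 + j2.407 A = 5.233∠152.6° A.
Step 6 — Complex power: S = V·I* = 48.13 - j177.3 VA.
Step 7 — Real power: P = Re(S) = 48.13 W.
Step 8 — Reactive power: Q = Im(S) = -177.3 VAR.
Step 9 — Apparent power: |S| = 183.7 VA.
Step 10 — Power factor: PF = P/|S| = 0.262 (leading).

(a) P = 48.13 W  (b) Q = -177.3 VAR  (c) S = 183.7 VA  (d) PF = 0.262 (leading)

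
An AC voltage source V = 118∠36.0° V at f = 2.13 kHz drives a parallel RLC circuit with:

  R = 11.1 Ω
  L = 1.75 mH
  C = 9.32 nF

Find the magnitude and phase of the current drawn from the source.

Step 1 — Angular frequency: ω = 2π·f = 2π·2130 = 1.338e+04 rad/s.
Step 2 — Component impedances:
  R: Z = R = 11.1 Ω
  L: Z = jωL = j·1.338e+04·0.00175 = 0 + j23.42 Ω
  C: Z = 1/(jωC) = -j/(ω·C) = 0 - j8017 Ω
Step 3 — Parallel combination: 1/Z_total = 1/R + 1/L + 1/C; Z_total = 9.074 + j4.288 Ω = 10.04∠25.3° Ω.
Step 4 — Source phasor: V = 118∠36.0° V = 95.46 + j69.36 V.
Step 5 — Ohm's law: I = V / Z_total = (95.46 + j69.36) / (9.074 + j4.288) = 11.55 + j2.184 A.
Step 6 — Convert to polar: |I| = 11.76 A, ∠I = 10.7°.

I = 11.76∠10.7° A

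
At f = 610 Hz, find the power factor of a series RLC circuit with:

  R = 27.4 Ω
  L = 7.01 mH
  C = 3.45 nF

Step 1 — Angular frequency: ω = 2π·f = 2π·610 = 3833 rad/s.
Step 2 — Component impedances:
  R: Z = R = 27.4 Ω
  L: Z = jωL = j·3833·0.00701 = 0 + j26.87 Ω
  C: Z = 1/(jωC) = -j/(ω·C) = 0 - j7.563e+04 Ω
Step 3 — Series combination: Z_total = R + L + C = 27.4 - j7.56e+04 Ω = 7.56e+04∠-90.0° Ω.
Step 4 — Power factor: PF = cos(φ) = Re(Z)/|Z| = 27.4/7.56e+04 = 0.0003624.
Step 5 — Type: Im(Z) = -7.56e+04 ⇒ leading (phase φ = -90.0°).

PF = 0.0003624 (leading, φ = -90.0°)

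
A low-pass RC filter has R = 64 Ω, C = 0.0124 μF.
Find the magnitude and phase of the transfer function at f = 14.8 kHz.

Step 1 — Angular frequency: ω = 2π·1.48e+04 = 9.299e+04 rad/s.
Step 2 — Transfer function: H(jω) = 1/(1 + jωRC).
Step 3 — Denominator: 1 + jωRC = 1 + j·9.299e+04·64·1.24e-08 = 1 + j0.0738.
Step 4 — H = 0.9946 - j0.0734.
Step 5 — Magnitude: |H| = 0.9973 (-0.0 dB); phase: φ = -4.2°.

|H| = 0.9973 (-0.0 dB), φ = -4.2°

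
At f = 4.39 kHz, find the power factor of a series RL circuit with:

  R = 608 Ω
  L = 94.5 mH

Step 1 — Angular frequency: ω = 2π·f = 2π·4390 = 2.758e+04 rad/s.
Step 2 — Component impedances:
  R: Z = R = 608 Ω
  L: Z = jωL = j·2.758e+04·0.0945 = 0 + j2607 Ω
Step 3 — Series combination: Z_total = R + L = 608 + j2607 Ω = 2677∠76.9° Ω.
Step 4 — Power factor: PF = cos(φ) = Re(Z)/|Z| = 608/2676.6 = 0.2272.
Step 5 — Type: Im(Z) = 2607 ⇒ lagging (phase φ = 76.9°).

PF = 0.2272 (lagging, φ = 76.9°)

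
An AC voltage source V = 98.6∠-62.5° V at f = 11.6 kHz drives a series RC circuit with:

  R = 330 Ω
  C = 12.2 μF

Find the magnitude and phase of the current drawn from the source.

Step 1 — Angular frequency: ω = 2π·f = 2π·1.16e+04 = 7.288e+04 rad/s.
Step 2 — Component impedances:
  R: Z = R = 330 Ω
  C: Z = 1/(jωC) = -j/(ω·C) = 0 - j1.125 Ω
Step 3 — Series combination: Z_total = R + C = 330 - j1.125 Ω = 330∠-0.2° Ω.
Step 4 — Source phasor: V = 98.6∠-62.5° V = 45.53 - j87.46 V.
Step 5 — Ohm's law: I = V / Z_total = (45.53 - j87.46) / (330 - j1.125) = 0.1389 - j0.2646 A.
Step 6 — Convert to polar: |I| = 0.2988 A, ∠I = -62.3°.

I = 0.2988∠-62.3° A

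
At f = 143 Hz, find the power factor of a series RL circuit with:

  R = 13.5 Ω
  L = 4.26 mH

Step 1 — Angular frequency: ω = 2π·f = 2π·143 = 898.5 rad/s.
Step 2 — Component impedances:
  R: Z = R = 13.5 Ω
  L: Z = jωL = j·898.5·0.00426 = 0 + j3.828 Ω
Step 3 — Series combination: Z_total = R + L = 13.5 + j3.828 Ω = 14.03∠15.8° Ω.
Step 4 — Power factor: PF = cos(φ) = Re(Z)/|Z| = 13.5/14.032 = 0.9621.
Step 5 — Type: Im(Z) = 3.828 ⇒ lagging (phase φ = 15.8°).

PF = 0.9621 (lagging, φ = 15.8°)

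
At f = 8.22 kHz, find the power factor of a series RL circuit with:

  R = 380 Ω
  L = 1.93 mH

Step 1 — Angular frequency: ω = 2π·f = 2π·8220 = 5.165e+04 rad/s.
Step 2 — Component impedances:
  R: Z = R = 380 Ω
  L: Z = jωL = j·5.165e+04·0.00193 = 0 + j99.68 Ω
Step 3 — Series combination: Z_total = R + L = 380 + j99.68 Ω = 392.9∠14.7° Ω.
Step 4 — Power factor: PF = cos(φ) = Re(Z)/|Z| = 380/392.86 = 0.9673.
Step 5 — Type: Im(Z) = 99.68 ⇒ lagging (phase φ = 14.7°).

PF = 0.9673 (lagging, φ = 14.7°)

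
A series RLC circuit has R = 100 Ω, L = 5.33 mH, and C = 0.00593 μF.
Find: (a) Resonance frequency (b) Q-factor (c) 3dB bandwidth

Step 1 — Resonance condition Im(Z)=0 gives ω₀ = 1/√(LC).
Step 2 — ω₀ = 1/√(0.00533·5.93e-09) = 1.779e+05 rad/s.
Step 3 — f₀ = ω₀/(2π) = 2.831e+04 Hz.
Step 4 — Series Q: Q = ω₀L/R = 1.779e+05·0.00533/100 = 9.481.
Step 5 — 3dB bandwidth: Δω = ω₀/Q = 1.876e+04 rad/s; BW = Δω/(2π) = 2986 Hz.

(a) f₀ = 2.831e+04 Hz  (b) Q = 9.481  (c) BW = 2986 Hz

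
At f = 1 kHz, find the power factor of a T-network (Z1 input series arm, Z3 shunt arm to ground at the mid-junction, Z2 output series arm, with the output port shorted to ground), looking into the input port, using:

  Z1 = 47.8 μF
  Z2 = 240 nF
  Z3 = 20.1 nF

Step 1 — Angular frequency: ω = 2π·f = 2π·1000 = 6283 rad/s.
Step 2 — Component impedances:
  Z1: Z = 1/(jωC) = -j/(ω·C) = 0 - j3.33 Ω
  Z2: Z = 1/(jωC) = -j/(ω·C) = 0 - j663.1 Ω
  Z3: Z = 1/(jωC) = -j/(ω·C) = 0 - j7918 Ω
Step 3 — With the output port shorted to ground, the output series arm Z2 runs from the junction to ground; the shunt arm Z3 also runs from the junction to ground. They appear in parallel: Z3 || Z2 = 0 - j611.9 Ω.
Step 4 — Series with input arm Z1: Z_in = Z1 + (Z3 || Z2) = 0 - j615.2 Ω = 615.2∠-90.0° Ω.
Step 5 — Power factor: PF = cos(φ) = Re(Z)/|Z| = 0/615.2 = 0.
Step 6 — Type: Im(Z) = -615.2 ⇒ leading (phase φ = -90.0°).

PF = 0 (leading, φ = -90.0°)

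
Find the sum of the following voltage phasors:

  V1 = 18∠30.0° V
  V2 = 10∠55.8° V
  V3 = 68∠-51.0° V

Step 1 — Convert each phasor to rectangular form:
  V1 = 18·(cos(30.0°) + j·sin(30.0°)) = 15.59 + j9 V
  V2 = 10·(cos(55.8°) + j·sin(55.8°)) = 5.621 + j8.271 V
  V3 = 68·(cos(-51.0°) + j·sin(-51.0°)) = 42.79 - j52.85 V
Step 2 — Sum components: V_total = 64 - j35.58 V.
Step 3 — Convert to polar: |V_total| = 73.23 V, ∠V_total = -29.1°.

V_total = 73.23∠-29.1° V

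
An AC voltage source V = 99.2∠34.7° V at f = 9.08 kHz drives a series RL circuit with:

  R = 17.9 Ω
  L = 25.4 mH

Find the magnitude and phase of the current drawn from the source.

Step 1 — Angular frequency: ω = 2π·f = 2π·9080 = 5.705e+04 rad/s.
Step 2 — Component impedances:
  R: Z = R = 17.9 Ω
  L: Z = jωL = j·5.705e+04·0.0254 = 0 + j1449 Ω
Step 3 — Series combination: Z_total = R + L = 17.9 + j1449 Ω = 1449∠89.3° Ω.
Step 4 — Source phasor: V = 99.2∠34.7° V = 81.56 + j56.47 V.
Step 5 — Ohm's law: I = V / Z_total = (81.56 + j56.47) / (17.9 + j1449) = 0.03966 - j0.05579 A.
Step 6 — Convert to polar: |I| = 0.06845 A, ∠I = -54.6°.

I = 0.06845∠-54.6° A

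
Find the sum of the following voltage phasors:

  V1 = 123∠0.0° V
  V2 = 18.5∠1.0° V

Step 1 — Convert each phasor to rectangular form:
  V1 = 123·(cos(0.0°) + j·sin(0.0°)) = 123 V
  V2 = 18.5·(cos(1.0°) + j·sin(1.0°)) = 18.5 + j0.3229 V
Step 2 — Sum components: V_total = 141.5 + j0.3229 V.
Step 3 — Convert to polar: |V_total| = 141.5 V, ∠V_total = 0.1°.

V_total = 141.5∠0.1° V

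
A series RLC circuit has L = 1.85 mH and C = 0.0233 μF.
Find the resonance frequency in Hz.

Step 1 — Resonance condition Im(Z)=0 gives ω₀ = 1/√(LC).
Step 2 — ω₀ = 1/√(0.00185·2.33e-08) = 1.523e+05 rad/s.
Step 3 — f₀ = ω₀/(2π) = 2.424e+04 Hz.

f₀ = 2.424e+04 Hz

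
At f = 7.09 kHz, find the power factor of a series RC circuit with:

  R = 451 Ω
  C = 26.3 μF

Step 1 — Angular frequency: ω = 2π·f = 2π·7090 = 4.455e+04 rad/s.
Step 2 — Component impedances:
  R: Z = R = 451 Ω
  C: Z = 1/(jωC) = -j/(ω·C) = 0 - j0.8535 Ω
Step 3 — Series combination: Z_total = R + C = 451 - j0.8535 Ω = 451∠-0.1° Ω.
Step 4 — Power factor: PF = cos(φ) = Re(Z)/|Z| = 451/451 = 1.
Step 5 — Type: Im(Z) = -0.8535 ⇒ leading (phase φ = -0.1°).

PF = 1 (leading, φ = -0.1°)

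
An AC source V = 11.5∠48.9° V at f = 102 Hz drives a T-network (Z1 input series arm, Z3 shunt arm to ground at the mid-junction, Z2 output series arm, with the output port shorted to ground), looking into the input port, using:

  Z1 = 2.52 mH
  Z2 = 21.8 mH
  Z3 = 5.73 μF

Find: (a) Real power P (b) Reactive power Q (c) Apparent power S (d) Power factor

Step 1 — Angular frequency: ω = 2π·f = 2π·102 = 640.9 rad/s.
Step 2 — Component impedances:
  Z1: Z = jωL = j·640.9·0.00252 = 0 + j1.615 Ω
  Z2: Z = jωL = j·640.9·0.0218 = 0 + j13.97 Ω
  Z3: Z = 1/(jωC) = -j/(ω·C) = 0 - j272.3 Ω
Step 3 — With the output port shorted to ground, the output series arm Z2 runs from the junction to ground; the shunt arm Z3 also runs from the junction to ground. They appear in parallel: Z3 || Z2 = 0 + j14.73 Ω.
Step 4 — Series with input arm Z1: Z_in = Z1 + (Z3 || Z2) = 0 + j16.34 Ω = 16.34∠90.0° Ω.
Step 5 — Source phasor: V = 11.5∠48.9° V = 7.56 + j8.666 V.
Step 6 — Current: I = V / Z = 0.5303 - j0.4626 A = 0.7037∠-41.1° A.
Step 7 — Complex power: S = V·I* = 0 + j8.093 VA.
Step 8 — Real power: P = Re(S) = 0 W.
Step 9 — Reactive power: Q = Im(S) = 8.093 VAR.
Step 10 — Apparent power: |S| = 8.093 VA.
Step 11 — Power factor: PF = P/|S| = 0 (lagging).

(a) P = 0 W  (b) Q = 8.093 VAR  (c) S = 8.093 VA  (d) PF = 0 (lagging)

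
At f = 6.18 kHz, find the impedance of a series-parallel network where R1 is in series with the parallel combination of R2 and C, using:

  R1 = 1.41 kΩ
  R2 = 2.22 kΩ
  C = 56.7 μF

Step 1 — Angular frequency: ω = 2π·f = 2π·6180 = 3.883e+04 rad/s.
Step 2 — Component impedances:
  R1: Z = R = 1410 Ω
  R2: Z = R = 2220 Ω
  C: Z = 1/(jωC) = -j/(ω·C) = 0 - j0.4542 Ω
Step 3 — Parallel branch: R2 || C = 1/(1/R2 + 1/C) = 9.293e-05 - j0.4542 Ω.
Step 4 — Series with R1: Z_total = R1 + (R2 || C) = 1410 - j0.4542 Ω = 1410∠-0.0° Ω.

Z = 1410 - j0.4542 Ω = 1410∠-0.0° Ω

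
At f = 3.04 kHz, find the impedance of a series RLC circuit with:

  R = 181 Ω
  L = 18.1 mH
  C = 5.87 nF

Step 1 — Angular frequency: ω = 2π·f = 2π·3040 = 1.91e+04 rad/s.
Step 2 — Component impedances:
  R: Z = R = 181 Ω
  L: Z = jωL = j·1.91e+04·0.0181 = 0 + j345.7 Ω
  C: Z = 1/(jωC) = -j/(ω·C) = 0 - j8919 Ω
Step 3 — Series combination: Z_total = R + L + C = 181 - j8573 Ω = 8575∠-88.8° Ω.

Z = 181 - j8573 Ω = 8575∠-88.8° Ω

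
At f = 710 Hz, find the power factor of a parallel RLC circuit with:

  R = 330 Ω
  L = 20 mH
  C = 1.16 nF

Step 1 — Angular frequency: ω = 2π·f = 2π·710 = 4461 rad/s.
Step 2 — Component impedances:
  R: Z = R = 330 Ω
  L: Z = jωL = j·4461·0.02 = 0 + j89.22 Ω
  C: Z = 1/(jωC) = -j/(ω·C) = 0 - j1.932e+05 Ω
Step 3 — Parallel combination: 1/Z_total = 1/R + 1/L + 1/C; Z_total = 22.5 + j83.18 Ω = 86.17∠74.9° Ω.
Step 4 — Power factor: PF = cos(φ) = Re(Z)/|Z| = 22.5/86.17 = 0.2611.
Step 5 — Type: Im(Z) = 83.18 ⇒ lagging (phase φ = 74.9°).

PF = 0.2611 (lagging, φ = 74.9°)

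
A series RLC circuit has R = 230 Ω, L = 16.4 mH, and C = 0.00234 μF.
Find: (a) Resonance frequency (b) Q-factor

Step 1 — Resonance condition Im(Z)=0 gives ω₀ = 1/√(LC).
Step 2 — ω₀ = 1/√(0.0164·2.34e-09) = 1.614e+05 rad/s.
Step 3 — f₀ = ω₀/(2π) = 2.569e+04 Hz.
Step 4 — Series Q: Q = ω₀L/R = 1.614e+05·0.0164/230 = 11.51.

(a) f₀ = 2.569e+04 Hz  (b) Q = 11.51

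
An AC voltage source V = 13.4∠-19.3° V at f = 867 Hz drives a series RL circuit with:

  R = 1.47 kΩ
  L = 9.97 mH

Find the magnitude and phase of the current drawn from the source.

Step 1 — Angular frequency: ω = 2π·f = 2π·867 = 5448 rad/s.
Step 2 — Component impedances:
  R: Z = R = 1470 Ω
  L: Z = jωL = j·5448·0.00997 = 0 + j54.31 Ω
Step 3 — Series combination: Z_total = R + L = 1470 + j54.31 Ω = 1471∠2.1° Ω.
Step 4 — Source phasor: V = 13.4∠-19.3° V = 12.65 - j4.429 V.
Step 5 — Ohm's law: I = V / Z_total = (12.65 - j4.429) / (1470 + j54.31) = 0.00848 - j0.003326 A.
Step 6 — Convert to polar: |I| = 0.009109 A, ∠I = -21.4°.

I = 0.009109∠-21.4° A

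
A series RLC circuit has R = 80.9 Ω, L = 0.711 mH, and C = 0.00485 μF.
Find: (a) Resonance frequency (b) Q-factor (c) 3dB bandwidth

Step 1 — Resonance: ω₀ = 1/√(LC) = 1/√(0.000711·4.85e-09) = 5.385e+05 rad/s.
Step 2 — f₀ = ω₀/(2π) = 8.571e+04 Hz.
Step 3 — Series Q: Q = ω₀L/R = 5.385e+05·0.000711/80.9 = 4.733.
Step 4 — Bandwidth: Δω = ω₀/Q = 1.138e+05 rad/s; BW = Δω/(2π) = 1.811e+04 Hz.

(a) f₀ = 8.571e+04 Hz  (b) Q = 4.733  (c) BW = 1.811e+04 Hz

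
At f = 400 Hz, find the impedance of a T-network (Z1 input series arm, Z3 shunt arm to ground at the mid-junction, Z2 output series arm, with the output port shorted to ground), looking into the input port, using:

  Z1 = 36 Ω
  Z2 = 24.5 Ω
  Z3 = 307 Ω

Step 1 — Angular frequency: ω = 2π·f = 2π·400 = 2513 rad/s.
Step 2 — Component impedances:
  Z1: Z = R = 36 Ω
  Z2: Z = R = 24.5 Ω
  Z3: Z = R = 307 Ω
Step 3 — With the output port shorted to ground, the output series arm Z2 runs from the junction to ground; the shunt arm Z3 also runs from the junction to ground. They appear in parallel: Z3 || Z2 = 22.69 Ω.
Step 4 — Series with input arm Z1: Z_in = Z1 + (Z3 || Z2) = 58.69 Ω = 58.69∠0.0° Ω.

Z = 58.69 Ω = 58.69∠0.0° Ω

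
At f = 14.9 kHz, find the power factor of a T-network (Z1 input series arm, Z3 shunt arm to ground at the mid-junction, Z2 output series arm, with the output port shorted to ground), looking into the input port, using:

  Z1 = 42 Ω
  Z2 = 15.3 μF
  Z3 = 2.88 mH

Step 1 — Angular frequency: ω = 2π·f = 2π·1.49e+04 = 9.362e+04 rad/s.
Step 2 — Component impedances:
  Z1: Z = R = 42 Ω
  Z2: Z = 1/(jωC) = -j/(ω·C) = 0 - j0.6981 Ω
  Z3: Z = jωL = j·9.362e+04·0.00288 = 0 + j269.6 Ω
Step 3 — With the output port shorted to ground, the output series arm Z2 runs from the junction to ground; the shunt arm Z3 also runs from the junction to ground. They appear in parallel: Z3 || Z2 = 0 - j0.7 Ω.
Step 4 — Series with input arm Z1: Z_in = Z1 + (Z3 || Z2) = 42 - j0.7 Ω = 42.01∠-1.0° Ω.
Step 5 — Power factor: PF = cos(φ) = Re(Z)/|Z| = 42/42.006 = 0.9999.
Step 6 — Type: Im(Z) = -0.7 ⇒ leading (phase φ = -1.0°).

PF = 0.9999 (leading, φ = -1.0°)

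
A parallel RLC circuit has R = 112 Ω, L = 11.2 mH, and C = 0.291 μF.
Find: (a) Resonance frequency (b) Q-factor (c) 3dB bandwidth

Step 1 — Resonance: ω₀ = 1/√(LC) = 1/√(0.0112·2.91e-07) = 1.752e+04 rad/s.
Step 2 — f₀ = ω₀/(2π) = 2788 Hz.
Step 3 — Parallel Q: Q = R/(ω₀L) = 112/(1.752e+04·0.0112) = 0.5709.
Step 4 — Bandwidth: Δω = ω₀/Q = 3.068e+04 rad/s; BW = Δω/(2π) = 4883 Hz.

(a) f₀ = 2788 Hz  (b) Q = 0.5709  (c) BW = 4883 Hz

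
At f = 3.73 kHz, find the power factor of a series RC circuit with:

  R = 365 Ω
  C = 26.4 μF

Step 1 — Angular frequency: ω = 2π·f = 2π·3730 = 2.344e+04 rad/s.
Step 2 — Component impedances:
  R: Z = R = 365 Ω
  C: Z = 1/(jωC) = -j/(ω·C) = 0 - j1.616 Ω
Step 3 — Series combination: Z_total = R + C = 365 - j1.616 Ω = 365∠-0.3° Ω.
Step 4 — Power factor: PF = cos(φ) = Re(Z)/|Z| = 365/365 = 1.
Step 5 — Type: Im(Z) = -1.616 ⇒ leading (phase φ = -0.3°).

PF = 1 (leading, φ = -0.3°)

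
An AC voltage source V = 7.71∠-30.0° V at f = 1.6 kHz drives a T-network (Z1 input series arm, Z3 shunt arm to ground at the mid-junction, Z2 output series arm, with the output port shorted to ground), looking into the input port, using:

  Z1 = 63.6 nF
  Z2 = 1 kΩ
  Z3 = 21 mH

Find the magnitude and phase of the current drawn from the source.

Step 1 — Angular frequency: ω = 2π·f = 2π·1600 = 1.005e+04 rad/s.
Step 2 — Component impedances:
  Z1: Z = 1/(jωC) = -j/(ω·C) = 0 - j1564 Ω
  Z2: Z = R = 1000 Ω
  Z3: Z = jωL = j·1.005e+04·0.021 = 0 + j211.1 Ω
Step 3 — With the output port shorted to ground, the output series arm Z2 runs from the junction to ground; the shunt arm Z3 also runs from the junction to ground. They appear in parallel: Z3 || Z2 = 42.67 + j202.1 Ω.
Step 4 — Series with input arm Z1: Z_in = Z1 + (Z3 || Z2) = 42.67 - j1362 Ω = 1363∠-88.2° Ω.
Step 5 — Source phasor: V = 7.71∠-30.0° V = 6.677 - j3.855 V.
Step 6 — Ohm's law: I = V / Z_total = (6.677 - j3.855) / (42.67 - j1362) = 0.002981 + j0.004809 A.
Step 7 — Convert to polar: |I| = 0.005658 A, ∠I = 58.2°.

I = 0.005658∠58.2° A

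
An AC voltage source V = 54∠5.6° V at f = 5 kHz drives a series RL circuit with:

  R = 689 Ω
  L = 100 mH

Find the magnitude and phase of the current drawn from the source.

Step 1 — Angular frequency: ω = 2π·f = 2π·5000 = 3.142e+04 rad/s.
Step 2 — Component impedances:
  R: Z = R = 689 Ω
  L: Z = jωL = j·3.142e+04·0.1 = 0 + j3142 Ω
Step 3 — Series combination: Z_total = R + L = 689 + j3142 Ω = 3216∠77.6° Ω.
Step 4 — Source phasor: V = 54∠5.6° V = 53.74 + j5.269 V.
Step 5 — Ohm's law: I = V / Z_total = (53.74 + j5.269) / (689 + j3142) = 0.00518 - j0.01597 A.
Step 6 — Convert to polar: |I| = 0.01679 A, ∠I = -72.0°.

I = 0.01679∠-72.0° A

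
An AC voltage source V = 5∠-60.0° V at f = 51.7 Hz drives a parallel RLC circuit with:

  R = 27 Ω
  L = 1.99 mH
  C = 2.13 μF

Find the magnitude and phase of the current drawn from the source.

Step 1 — Angular frequency: ω = 2π·f = 2π·51.7 = 324.8 rad/s.
Step 2 — Component impedances:
  R: Z = R = 27 Ω
  L: Z = jωL = j·324.8·0.00199 = 0 + j0.6464 Ω
  C: Z = 1/(jωC) = -j/(ω·C) = 0 - j1445 Ω
Step 3 — Parallel combination: 1/Z_total = 1/R + 1/L + 1/C; Z_total = 0.01548 + j0.6464 Ω = 0.6465∠88.6° Ω.
Step 4 — Source phasor: V = 5∠-60.0° V = 2.5 - j4.33 V.
Step 5 — Ohm's law: I = V / Z_total = (2.5 - j4.33) / (0.01548 + j0.6464) = -6.603 - j4.026 A.
Step 6 — Convert to polar: |I| = 7.734 A, ∠I = -148.6°.

I = 7.734∠-148.6° A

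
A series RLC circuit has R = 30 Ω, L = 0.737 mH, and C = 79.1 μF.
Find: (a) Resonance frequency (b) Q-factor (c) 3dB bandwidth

Step 1 — Resonance: ω₀ = 1/√(LC) = 1/√(0.000737·7.91e-05) = 4142 rad/s.
Step 2 — f₀ = ω₀/(2π) = 659.2 Hz.
Step 3 — Series Q: Q = ω₀L/R = 4142·0.000737/30 = 0.1017.
Step 4 — Bandwidth: Δω = ω₀/Q = 4.071e+04 rad/s; BW = Δω/(2π) = 6478 Hz.

(a) f₀ = 659.2 Hz  (b) Q = 0.1017  (c) BW = 6478 Hz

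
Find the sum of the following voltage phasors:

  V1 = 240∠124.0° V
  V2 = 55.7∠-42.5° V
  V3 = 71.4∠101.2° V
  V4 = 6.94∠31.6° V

Step 1 — Convert each phasor to rectangular form:
  V1 = 240·(cos(124.0°) + j·sin(124.0°)) = -134.2 + j199 V
  V2 = 55.7·(cos(-42.5°) + j·sin(-42.5°)) = 41.07 - j37.63 V
  V3 = 71.4·(cos(101.2°) + j·sin(101.2°)) = -13.87 + j70.04 V
  V4 = 6.94·(cos(31.6°) + j·sin(31.6°)) = 5.911 + j3.636 V
Step 2 — Sum components: V_total = -101.1 + j235 V.
Step 3 — Convert to polar: |V_total| = 255.8 V, ∠V_total = 113.3°.

V_total = 255.8∠113.3° V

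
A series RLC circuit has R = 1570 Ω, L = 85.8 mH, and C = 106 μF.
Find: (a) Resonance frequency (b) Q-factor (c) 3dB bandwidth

Step 1 — Resonance: ω₀ = 1/√(LC) = 1/√(0.0858·0.000106) = 331.6 rad/s.
Step 2 — f₀ = ω₀/(2π) = 52.77 Hz.
Step 3 — Series Q: Q = ω₀L/R = 331.6·0.0858/1570 = 0.01812.
Step 4 — Bandwidth: Δω = ω₀/Q = 1.83e+04 rad/s; BW = Δω/(2π) = 2912 Hz.

(a) f₀ = 52.77 Hz  (b) Q = 0.01812  (c) BW = 2912 Hz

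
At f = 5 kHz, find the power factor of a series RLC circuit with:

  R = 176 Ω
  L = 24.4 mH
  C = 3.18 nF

Step 1 — Angular frequency: ω = 2π·f = 2π·5000 = 3.142e+04 rad/s.
Step 2 — Component impedances:
  R: Z = R = 176 Ω
  L: Z = jωL = j·3.142e+04·0.0244 = 0 + j766.5 Ω
  C: Z = 1/(jωC) = -j/(ω·C) = 0 - j1.001e+04 Ω
Step 3 — Series combination: Z_total = R + L + C = 176 - j9243 Ω = 9245∠-88.9° Ω.
Step 4 — Power factor: PF = cos(φ) = Re(Z)/|Z| = 176/9245 = 0.01904.
Step 5 — Type: Im(Z) = -9243 ⇒ leading (phase φ = -88.9°).

PF = 0.01904 (leading, φ = -88.9°)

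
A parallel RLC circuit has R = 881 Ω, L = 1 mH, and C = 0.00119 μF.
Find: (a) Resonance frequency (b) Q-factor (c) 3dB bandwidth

Step 1 — Resonance: ω₀ = 1/√(LC) = 1/√(0.001·1.19e-09) = 9.167e+05 rad/s.
Step 2 — f₀ = ω₀/(2π) = 1.459e+05 Hz.
Step 3 — Parallel Q: Q = R/(ω₀L) = 881/(9.167e+05·0.001) = 0.9611.
Step 4 — Bandwidth: Δω = ω₀/Q = 9.538e+05 rad/s; BW = Δω/(2π) = 1.518e+05 Hz.

(a) f₀ = 1.459e+05 Hz  (b) Q = 0.9611  (c) BW = 1.518e+05 Hz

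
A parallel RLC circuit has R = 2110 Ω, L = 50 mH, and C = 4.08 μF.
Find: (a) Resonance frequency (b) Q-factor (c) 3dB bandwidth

Step 1 — Resonance: ω₀ = 1/√(LC) = 1/√(0.05·4.08e-06) = 2214 rad/s.
Step 2 — f₀ = ω₀/(2π) = 352.4 Hz.
Step 3 — Parallel Q: Q = R/(ω₀L) = 2110/(2214·0.05) = 19.06.
Step 4 — Bandwidth: Δω = ω₀/Q = 116.2 rad/s; BW = Δω/(2π) = 18.49 Hz.

(a) f₀ = 352.4 Hz  (b) Q = 19.06  (c) BW = 18.49 Hz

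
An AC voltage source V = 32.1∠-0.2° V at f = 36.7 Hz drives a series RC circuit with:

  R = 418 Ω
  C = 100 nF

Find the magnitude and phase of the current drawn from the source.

Step 1 — Angular frequency: ω = 2π·f = 2π·36.7 = 230.6 rad/s.
Step 2 — Component impedances:
  R: Z = R = 418 Ω
  C: Z = 1/(jωC) = -j/(ω·C) = 0 - j4.337e+04 Ω
Step 3 — Series combination: Z_total = R + C = 418 - j4.337e+04 Ω = 4.337e+04∠-89.4° Ω.
Step 4 — Source phasor: V = 32.1∠-0.2° V = 32.1 - j0.112 V.
Step 5 — Ohm's law: I = V / Z_total = (32.1 - j0.112) / (418 - j4.337e+04) = 9.718e-06 + j0.0007401 A.
Step 6 — Convert to polar: |I| = 0.0007402 A, ∠I = 89.2°.

I = 0.0007402∠89.2° A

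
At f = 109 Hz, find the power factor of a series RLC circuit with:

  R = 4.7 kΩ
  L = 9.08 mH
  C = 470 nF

Step 1 — Angular frequency: ω = 2π·f = 2π·109 = 684.9 rad/s.
Step 2 — Component impedances:
  R: Z = R = 4700 Ω
  L: Z = jωL = j·684.9·0.00908 = 0 + j6.219 Ω
  C: Z = 1/(jωC) = -j/(ω·C) = 0 - j3107 Ω
Step 3 — Series combination: Z_total = R + L + C = 4700 - j3100 Ω = 5631∠-33.4° Ω.
Step 4 — Power factor: PF = cos(φ) = Re(Z)/|Z| = 4700/5631 = 0.8347.
Step 5 — Type: Im(Z) = -3100 ⇒ leading (phase φ = -33.4°).

PF = 0.8347 (leading, φ = -33.4°)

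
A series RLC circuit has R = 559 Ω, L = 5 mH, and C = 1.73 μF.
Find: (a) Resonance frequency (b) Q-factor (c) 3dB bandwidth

Step 1 — Resonance: ω₀ = 1/√(LC) = 1/√(0.005·1.73e-06) = 1.075e+04 rad/s.
Step 2 — f₀ = ω₀/(2π) = 1711 Hz.
Step 3 — Series Q: Q = ω₀L/R = 1.075e+04·0.005/559 = 0.09617.
Step 4 — Bandwidth: Δω = ω₀/Q = 1.118e+05 rad/s; BW = Δω/(2π) = 1.779e+04 Hz.

(a) f₀ = 1711 Hz  (b) Q = 0.09617  (c) BW = 1.779e+04 Hz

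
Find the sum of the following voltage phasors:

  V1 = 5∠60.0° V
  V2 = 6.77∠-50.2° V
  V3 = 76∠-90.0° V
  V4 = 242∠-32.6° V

Step 1 — Convert each phasor to rectangular form:
  V1 = 5·(cos(60.0°) + j·sin(60.0°)) = 2.5 + j4.33 V
  V2 = 6.77·(cos(-50.2°) + j·sin(-50.2°)) = 4.334 - j5.201 V
  V3 = 76·(cos(-90.0°) + j·sin(-90.0°)) = 0 - j76 V
  V4 = 242·(cos(-32.6°) + j·sin(-32.6°)) = 203.9 - j130.4 V
Step 2 — Sum components: V_total = 210.7 - j207.3 V.
Step 3 — Convert to polar: |V_total| = 295.6 V, ∠V_total = -44.5°.

V_total = 295.6∠-44.5° V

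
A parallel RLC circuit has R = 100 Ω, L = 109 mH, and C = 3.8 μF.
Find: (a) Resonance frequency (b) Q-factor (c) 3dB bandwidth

Step 1 — Resonance: ω₀ = 1/√(LC) = 1/√(0.109·3.8e-06) = 1554 rad/s.
Step 2 — f₀ = ω₀/(2π) = 247.3 Hz.
Step 3 — Parallel Q: Q = R/(ω₀L) = 100/(1554·0.109) = 0.5904.
Step 4 — Bandwidth: Δω = ω₀/Q = 2632 rad/s; BW = Δω/(2π) = 418.8 Hz.

(a) f₀ = 247.3 Hz  (b) Q = 0.5904  (c) BW = 418.8 Hz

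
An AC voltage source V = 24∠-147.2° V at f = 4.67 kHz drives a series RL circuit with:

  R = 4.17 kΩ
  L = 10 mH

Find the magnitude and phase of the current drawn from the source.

Step 1 — Angular frequency: ω = 2π·f = 2π·4670 = 2.934e+04 rad/s.
Step 2 — Component impedances:
  R: Z = R = 4170 Ω
  L: Z = jωL = j·2.934e+04·0.01 = 0 + j293.4 Ω
Step 3 — Series combination: Z_total = R + L = 4170 + j293.4 Ω = 4180∠4.0° Ω.
Step 4 — Source phasor: V = 24∠-147.2° V = -20.17 - j13 V.
Step 5 — Ohm's law: I = V / Z_total = (-20.17 - j13) / (4170 + j293.4) = -0.005032 - j0.002764 A.
Step 6 — Convert to polar: |I| = 0.005741 A, ∠I = -151.2°.

I = 0.005741∠-151.2° A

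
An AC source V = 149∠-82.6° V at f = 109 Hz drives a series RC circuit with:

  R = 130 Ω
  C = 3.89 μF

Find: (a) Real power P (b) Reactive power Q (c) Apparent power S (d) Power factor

Step 1 — Angular frequency: ω = 2π·f = 2π·109 = 684.9 rad/s.
Step 2 — Component impedances:
  R: Z = R = 130 Ω
  C: Z = 1/(jωC) = -j/(ω·C) = 0 - j375.4 Ω
Step 3 — Series combination: Z_total = R + C = 130 - j375.4 Ω = 397.2∠-70.9° Ω.
Step 4 — Source phasor: V = 149∠-82.6° V = 19.19 - j147.8 V.
Step 5 — Current: I = V / Z = 0.3673 - j0.07608 A = 0.3751∠-11.7° A.
Step 6 — Complex power: S = V·I* = 18.29 - j52.81 VA.
Step 7 — Real power: P = Re(S) = 18.29 W.
Step 8 — Reactive power: Q = Im(S) = -52.81 VAR.
Step 9 — Apparent power: |S| = 55.89 VA.
Step 10 — Power factor: PF = P/|S| = 0.3273 (leading).

(a) P = 18.29 W  (b) Q = -52.81 VAR  (c) S = 55.89 VA  (d) PF = 0.3273 (leading)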